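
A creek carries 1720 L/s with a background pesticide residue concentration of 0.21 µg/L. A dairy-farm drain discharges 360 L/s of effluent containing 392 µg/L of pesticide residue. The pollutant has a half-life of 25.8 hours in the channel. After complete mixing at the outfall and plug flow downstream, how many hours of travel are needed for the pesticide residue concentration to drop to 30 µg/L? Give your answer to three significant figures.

30.5 h

Conservation of mass: C = (1720·0.2100 + 360.0·392.0) / 2080 = 141500/2080 = 68.02 µg/L.
Half-life 25.8 h → k = ln 2 / 25.8 = 0.02687 h⁻¹ = 0.6448 d⁻¹.
68.02·exp(−k·t) = 30 → t = ln(68.02/30)/k = 109700 s = 30.47 h.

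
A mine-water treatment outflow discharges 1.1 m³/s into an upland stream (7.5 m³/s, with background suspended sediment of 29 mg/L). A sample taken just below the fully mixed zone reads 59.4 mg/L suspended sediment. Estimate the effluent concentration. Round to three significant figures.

Mass balance: 7.500·29.00 + 1.100·Cₑ = 8.600·59.40
→ Cₑ = (8.600·59.40 − 7.500·29.00) / 1.100 = 266.7 mg/L.

267 mg/L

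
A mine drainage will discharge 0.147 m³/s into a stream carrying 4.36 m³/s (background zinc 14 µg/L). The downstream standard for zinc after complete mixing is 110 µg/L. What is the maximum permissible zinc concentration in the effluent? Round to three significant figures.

2960 µg/L

At the limit, (Qr·Cr + Qe·Cₑ)/(Qr + Qe) = 110:
Cₑ = (4.507·110 − 4.360·14.00) / 0.1470 = 2957 µg/L.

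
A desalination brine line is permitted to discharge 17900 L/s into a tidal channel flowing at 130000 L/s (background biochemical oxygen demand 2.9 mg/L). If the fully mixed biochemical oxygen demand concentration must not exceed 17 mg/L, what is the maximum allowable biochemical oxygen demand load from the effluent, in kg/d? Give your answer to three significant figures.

185000 kg/d

Mass balance at the limit: 130000·2.900 + 17900·Cₑ = 147900·17 → Cₑ = 119.4 mg/L.
17900 L/s = 17.90 m³/s. Load = 17.90 m³/s × 119.4 g/m³ × 86 400 s/d = 184700 kg/d.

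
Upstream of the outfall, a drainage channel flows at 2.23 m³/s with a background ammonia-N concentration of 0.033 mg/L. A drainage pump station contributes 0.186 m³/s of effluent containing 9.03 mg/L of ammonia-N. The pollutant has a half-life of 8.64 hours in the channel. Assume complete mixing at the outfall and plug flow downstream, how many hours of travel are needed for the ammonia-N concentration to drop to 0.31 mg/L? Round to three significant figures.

10.6 h

Mixed concentration C = ΣQC/ΣQ = (2.230·0.03300 + 0.1860·9.030) / 2.416 = 1.753/2.416 = 0.7256 mg/L.
Half-life 8.64 h → k = ln 2 / 8.64 = 0.08023 h⁻¹ = 1.925 d⁻¹.
0.7256·exp(−k·t) = 0.31 → t = ln(0.7256/0.31)/k = 38160 s = 10.60 h.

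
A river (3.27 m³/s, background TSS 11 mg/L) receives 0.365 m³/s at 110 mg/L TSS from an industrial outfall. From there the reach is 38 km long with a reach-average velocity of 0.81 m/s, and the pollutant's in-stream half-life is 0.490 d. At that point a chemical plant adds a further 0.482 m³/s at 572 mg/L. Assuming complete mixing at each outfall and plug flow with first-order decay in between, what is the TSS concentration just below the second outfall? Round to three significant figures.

Mixed concentration C = ΣQC/ΣQ = (3.270·11.00 + 0.3650·110.0) / 3.635 = 76.12/3.635 = 20.94 mg/L; combined flow 3.635 m³/s.
Travel time t = 38·1000 / 0.81 = 46910 s = 13.03 h.
Half-life 0.490 d → k = ln 2 / 0.490 = 1.415 d⁻¹.
First-order decay: C = 20.94·exp(−k·t) = 20.94·0.4639 = 9.714 mg/L.
At the second outfall, C = (3.635·9.714 + 0.4820·572.0) / (3.635 + 0.4820) = 75.54 mg/L.

75.5 mg/L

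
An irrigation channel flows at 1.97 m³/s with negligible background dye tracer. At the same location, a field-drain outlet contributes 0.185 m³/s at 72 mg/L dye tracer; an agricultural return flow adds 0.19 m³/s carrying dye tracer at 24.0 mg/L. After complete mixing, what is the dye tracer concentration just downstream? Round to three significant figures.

7.62 mg/L

Mixed concentration C = ΣQC/ΣQ = (1.970·0 + 0.1850·72.00 + 0.1900·24.00) / 2.345 = 17.88/2.345 = 7.625 mg/L.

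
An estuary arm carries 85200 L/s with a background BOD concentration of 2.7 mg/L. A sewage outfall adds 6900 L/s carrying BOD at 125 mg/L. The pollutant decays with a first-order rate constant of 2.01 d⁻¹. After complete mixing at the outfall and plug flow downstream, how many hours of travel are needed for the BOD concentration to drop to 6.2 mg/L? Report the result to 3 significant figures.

After mixing, C = (85200·2.700 + 6900·125.0) / 92100 = 1093000/92100 = 11.86 mg/L.
11.86·exp(−k·t) = 6.2 → t = ln(11.86/6.2)/k = 27890 s = 7.747 h.

7.75 h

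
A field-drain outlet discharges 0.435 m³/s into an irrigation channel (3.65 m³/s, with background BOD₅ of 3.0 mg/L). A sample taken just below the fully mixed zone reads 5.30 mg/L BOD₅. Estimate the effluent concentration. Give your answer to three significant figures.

24.6 mg/L

Mass balance: 3.650·3.000 + 0.4350·Cₑ = 4.085·5.300
→ Cₑ = (4.085·5.300 − 3.650·3.000) / 0.4350 = 24.60 mg/L.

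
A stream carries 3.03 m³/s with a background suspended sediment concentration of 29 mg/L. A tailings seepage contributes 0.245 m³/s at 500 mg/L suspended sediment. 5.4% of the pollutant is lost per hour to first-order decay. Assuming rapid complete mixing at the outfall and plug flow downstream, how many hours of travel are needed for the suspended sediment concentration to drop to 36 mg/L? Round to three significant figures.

10.4 h

After mixing, C = (3.030·29.00 + 0.2450·500.0) / 3.275 = 210.4/3.275 = 64.24 mg/L.
5.4%/h lost → k = −ln(1 − 0.054) = 0.05551 h⁻¹.
64.24·exp(−k·t) = 36 → t = ln(64.24/36)/k = 37550 s = 10.43 h.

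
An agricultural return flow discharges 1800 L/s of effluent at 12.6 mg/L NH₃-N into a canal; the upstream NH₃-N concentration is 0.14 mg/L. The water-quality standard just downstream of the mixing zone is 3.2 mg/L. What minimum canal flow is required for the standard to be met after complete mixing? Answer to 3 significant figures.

5530 L/s

Set C_mix = 3.2: (Q·0.1400 + 1800·12.60) / (Q + 1800) = 3.2
→ Q = 1800·(12.60 − 3.2)/(3.2 − 0.1400) = 5529 L/s.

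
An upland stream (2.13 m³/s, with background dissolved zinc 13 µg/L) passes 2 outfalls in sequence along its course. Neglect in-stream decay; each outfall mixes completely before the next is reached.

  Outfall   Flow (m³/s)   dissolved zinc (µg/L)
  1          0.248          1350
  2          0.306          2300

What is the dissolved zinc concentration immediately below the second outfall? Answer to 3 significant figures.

397 µg/L

Outfall 1: combined Q = 2.378 m³/s; C = (2.130·13.00 + 0.2480·1350)/2.378 = 152.4 µg/L.
Outfall 2: combined Q = 2.684 m³/s; C = (2.378·152.4 + 0.3060·2300)/2.684 = 397.3 µg/L.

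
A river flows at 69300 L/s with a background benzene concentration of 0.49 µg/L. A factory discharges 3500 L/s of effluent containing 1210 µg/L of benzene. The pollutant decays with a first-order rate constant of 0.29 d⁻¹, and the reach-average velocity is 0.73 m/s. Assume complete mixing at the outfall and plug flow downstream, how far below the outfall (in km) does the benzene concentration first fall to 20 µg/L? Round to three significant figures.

234 km

Mass balance: C = (69300·0.4900 + 3500·1210) / 72800 = 4269000/72800 = 58.64 µg/L.
Set 58.64·exp(−k·t) = 20 → t = ln(58.64/20)/k = 320500 s = 89.02 h.
Distance = v·t = 0.73·320500 = 233900 m = 233.9 km.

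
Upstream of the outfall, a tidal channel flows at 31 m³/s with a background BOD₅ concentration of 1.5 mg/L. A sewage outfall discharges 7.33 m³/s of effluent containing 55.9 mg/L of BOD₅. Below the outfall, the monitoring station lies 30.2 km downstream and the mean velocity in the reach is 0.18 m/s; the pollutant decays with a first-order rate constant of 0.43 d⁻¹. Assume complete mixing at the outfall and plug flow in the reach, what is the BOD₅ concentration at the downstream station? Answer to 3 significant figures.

5.16 mg/L

Conservation of mass: C = (31.00·1.500 + 7.330·55.90) / 38.33 = 456.2/38.33 = 11.90 mg/L.
Travel time t = 30.2·1000 / 0.18 = 167800 s = 46.60 h.
Applying C = C₀e^(−kt): 11.90 × 0.4339 = 5.164 mg/L.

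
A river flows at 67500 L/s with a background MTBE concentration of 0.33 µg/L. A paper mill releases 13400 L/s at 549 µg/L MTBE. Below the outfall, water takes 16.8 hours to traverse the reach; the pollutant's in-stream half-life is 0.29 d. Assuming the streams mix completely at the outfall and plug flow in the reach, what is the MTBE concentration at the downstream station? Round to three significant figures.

Mass balance: C = (67500·0.3300 + 13400·549.0) / 80900 = 7379000/80900 = 91.21 µg/L.
Half-life 0.29 d → k = ln 2 / 0.29 = 2.390 d⁻¹.
Applying C = C₀e^(−kt): 91.21 × 0.1877 = 17.12 µg/L.

17.1 µg/L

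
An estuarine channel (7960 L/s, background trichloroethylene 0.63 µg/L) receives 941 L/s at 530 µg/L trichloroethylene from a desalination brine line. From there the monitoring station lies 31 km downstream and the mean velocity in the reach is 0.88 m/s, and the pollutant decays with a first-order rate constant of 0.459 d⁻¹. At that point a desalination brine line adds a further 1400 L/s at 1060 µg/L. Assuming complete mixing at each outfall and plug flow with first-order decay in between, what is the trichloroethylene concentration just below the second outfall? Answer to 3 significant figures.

Mass balance: C = (7960·0.6300 + 941.0·530.0) / 8901 = 503700/8901 = 56.59 µg/L; combined flow 8901 L/s.
Travel time t = 31·1000 / 0.88 = 35230 s = 9.785 h.
After decay, C = 56.59 × e^(−kt) = 56.59 × 0.8293 = 46.93 µg/L.
Second outfall: C = (8901·46.93 + 1400·1060)/10300 = 184.6 µg/L.

185 µg/L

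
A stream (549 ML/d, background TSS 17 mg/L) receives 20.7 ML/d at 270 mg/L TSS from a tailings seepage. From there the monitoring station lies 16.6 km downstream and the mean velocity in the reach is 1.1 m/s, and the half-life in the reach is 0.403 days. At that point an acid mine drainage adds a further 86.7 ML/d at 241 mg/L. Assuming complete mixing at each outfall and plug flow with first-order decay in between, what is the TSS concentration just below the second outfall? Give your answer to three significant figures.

Mass balance: C = (549.0·17.00 + 20.70·270.0) / 569.7 = 14920/569.7 = 26.19 mg/L; combined flow 569.7 ML/d.
Travel time t = 16.6·1000 / 1.1 = 15090 s = 4.192 h.
Half-life 0.403 d → k = ln 2 / 0.403 = 1.720 d⁻¹.
After decay, C = 26.19 × e^(−kt) = 26.19 × 0.7405 = 19.40 mg/L.
Second outfall: C = (569.7·19.40 + 86.70·241.0)/656.4 = 48.67 mg/L.

48.7 mg/L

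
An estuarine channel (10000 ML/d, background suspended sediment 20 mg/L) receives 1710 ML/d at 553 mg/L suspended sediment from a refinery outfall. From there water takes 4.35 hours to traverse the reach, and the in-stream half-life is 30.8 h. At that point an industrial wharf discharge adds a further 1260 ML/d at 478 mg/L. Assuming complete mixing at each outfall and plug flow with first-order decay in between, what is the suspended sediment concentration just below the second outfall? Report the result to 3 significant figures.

Flow-weighted average: C = (10000·20.00 + 1710·553.0) / 11710 = 1146000/11710 = 97.83 mg/L; combined flow 11710 ML/d.
Half-life 30.8 h → k = ln 2 / 30.8 = 0.02250 h⁻¹ = 0.5401 d⁻¹.
After decay, C = 97.83 × e^(−kt) = 97.83 × 0.9067 = 88.71 mg/L.
At the second outfall, C = (11710·88.71 + 1260·478.0) / (11710 + 1260) = 126.5 mg/L.

127 mg/L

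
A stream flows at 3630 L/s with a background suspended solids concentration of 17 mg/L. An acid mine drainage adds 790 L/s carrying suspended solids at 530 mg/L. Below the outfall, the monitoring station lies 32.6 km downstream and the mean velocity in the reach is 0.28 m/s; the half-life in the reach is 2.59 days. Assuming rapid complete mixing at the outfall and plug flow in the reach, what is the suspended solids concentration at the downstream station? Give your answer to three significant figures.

75.8 mg/L

Flow-weighted average: C = (3630·17.00 + 790.0·530.0) / 4420 = 480400/4420 = 108.7 mg/L.
Travel time t = 32.6·1000 / 0.28 = 116400 s = 32.34 h.
Half-life 2.59 d → k = ln 2 / 2.59 = 0.2676 d⁻¹.
First-order decay: C = 108.7·exp(−k·t) = 108.7·0.6972 = 75.78 mg/L.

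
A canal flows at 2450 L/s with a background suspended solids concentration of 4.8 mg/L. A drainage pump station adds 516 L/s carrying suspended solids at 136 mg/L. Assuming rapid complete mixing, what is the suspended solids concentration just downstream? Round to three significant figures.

Mass balance: C = (2450·4.800 + 516.0·136.0) / 2966 = 81940/2966 = 27.63 mg/L.

27.6 mg/L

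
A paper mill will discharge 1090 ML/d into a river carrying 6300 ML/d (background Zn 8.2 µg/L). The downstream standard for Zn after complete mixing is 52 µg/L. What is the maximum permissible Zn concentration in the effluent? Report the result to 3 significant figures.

305 µg/L

At the limit, (Qr·Cr + Qe·Cₑ)/(Qr + Qe) = 52:
Cₑ = (7390·52 − 6300·8.200) / 1090 = 305.2 µg/L.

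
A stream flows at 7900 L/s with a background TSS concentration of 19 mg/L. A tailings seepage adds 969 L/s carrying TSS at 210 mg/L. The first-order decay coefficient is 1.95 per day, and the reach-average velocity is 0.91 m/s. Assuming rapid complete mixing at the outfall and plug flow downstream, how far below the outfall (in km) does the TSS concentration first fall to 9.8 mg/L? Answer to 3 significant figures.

Mass balance: C = (7900·19.00 + 969.0·210.0) / 8869 = 353600/8869 = 39.87 mg/L.
Set 39.87·exp(−k·t) = 9.8 → t = ln(39.87/9.8)/k = 62170 s = 17.27 h.
Distance = v·t = 0.91·62170 = 56580 m = 56.58 km.

56.6 km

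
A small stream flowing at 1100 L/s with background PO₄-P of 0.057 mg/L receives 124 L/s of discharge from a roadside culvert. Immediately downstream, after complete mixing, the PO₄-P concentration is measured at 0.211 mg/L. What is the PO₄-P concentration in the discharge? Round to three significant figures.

Mass balance: 1100·0.05700 + 124.0·Cₑ = 1224·0.2110
→ Cₑ = (1224·0.2110 − 1100·0.05700) / 124.0 = 1.577 mg/L.

1.58 mg/L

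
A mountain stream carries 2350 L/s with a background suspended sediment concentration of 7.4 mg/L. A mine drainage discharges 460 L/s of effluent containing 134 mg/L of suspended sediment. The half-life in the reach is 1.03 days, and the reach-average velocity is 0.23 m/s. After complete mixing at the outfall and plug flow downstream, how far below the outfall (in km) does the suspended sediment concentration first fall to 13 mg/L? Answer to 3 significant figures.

22.8 km

Flow-weighted average: C = (2350·7.400 + 460.0·134.0) / 2810 = 79030/2810 = 28.12 mg/L.
Half-life 1.03 d → k = ln 2 / 1.03 = 0.6730 d⁻¹.
Set 28.12·exp(−k·t) = 13 → t = ln(28.12/13)/k = 99080 s = 27.52 h.
Distance = v·t = 0.23·99080 = 22790 m = 22.79 km.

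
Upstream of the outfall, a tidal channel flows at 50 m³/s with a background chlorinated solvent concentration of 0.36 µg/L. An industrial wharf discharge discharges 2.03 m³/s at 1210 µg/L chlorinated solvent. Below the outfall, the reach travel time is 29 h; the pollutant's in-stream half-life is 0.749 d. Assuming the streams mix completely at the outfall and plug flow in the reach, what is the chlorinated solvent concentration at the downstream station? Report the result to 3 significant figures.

15.5 µg/L

Mass balance: C = (50.00·0.3600 + 2.030·1210) / 52.03 = 2474/52.03 = 47.56 µg/L.
Half-life 0.749 d → k = ln 2 / 0.749 = 0.9254 d⁻¹.
After decay, C = 47.56 × e^(−kt) = 47.56 × 0.3269 = 15.54 µg/L.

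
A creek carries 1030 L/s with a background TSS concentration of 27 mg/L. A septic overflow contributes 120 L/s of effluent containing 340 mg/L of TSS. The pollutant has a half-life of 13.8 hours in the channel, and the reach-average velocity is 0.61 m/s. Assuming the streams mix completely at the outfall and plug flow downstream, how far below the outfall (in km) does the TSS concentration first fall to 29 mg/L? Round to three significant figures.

Flow-weighted average: C = (1030·27.00 + 120.0·340.0) / 1150 = 68610/1150 = 59.66 mg/L.
Half-life 13.8 h → k = ln 2 / 13.8 = 0.05023 h⁻¹ = 1.205 d⁻¹.
Set 59.66·exp(−k·t) = 29 → t = ln(59.66/29)/k = 51700 s = 14.36 h.
Distance = v·t = 0.61·51700 = 31540 m = 31.54 km.

31.5 km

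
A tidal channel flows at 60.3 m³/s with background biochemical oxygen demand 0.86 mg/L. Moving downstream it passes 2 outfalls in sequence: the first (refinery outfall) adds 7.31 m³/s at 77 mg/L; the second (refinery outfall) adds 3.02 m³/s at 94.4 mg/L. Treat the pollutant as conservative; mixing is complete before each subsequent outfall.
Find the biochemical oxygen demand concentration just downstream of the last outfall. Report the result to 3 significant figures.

12.7 mg/L

Below outfall 1: Q → 67.61 m³/s, C = (60.30·0.8600 + 7.310·77.00)/67.61 = 9.092 mg/L.
Below outfall 2: Q → 70.63 m³/s, C = (67.61·9.092 + 3.020·94.40)/70.63 = 12.74 mg/L.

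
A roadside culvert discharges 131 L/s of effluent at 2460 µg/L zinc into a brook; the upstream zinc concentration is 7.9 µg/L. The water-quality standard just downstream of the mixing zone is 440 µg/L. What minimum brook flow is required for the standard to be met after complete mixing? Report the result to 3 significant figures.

612 L/s

Set C_mix = 440: (Q·7.900 + 131.0·2460) / (Q + 131.0) = 440
→ Q = 131.0·(2460 − 440)/(440 − 7.900) = 612.4 L/s.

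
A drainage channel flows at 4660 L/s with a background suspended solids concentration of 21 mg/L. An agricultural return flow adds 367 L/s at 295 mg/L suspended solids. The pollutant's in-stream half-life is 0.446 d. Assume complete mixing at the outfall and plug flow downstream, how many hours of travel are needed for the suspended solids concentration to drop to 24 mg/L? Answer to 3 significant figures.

Conservation of mass: C = (4660·21.00 + 367.0·295.0) / 5027 = 206100/5027 = 41.00 mg/L.
Half-life 0.446 d → k = ln 2 / 0.446 = 1.554 d⁻¹.
41.00·exp(−k·t) = 24 → t = ln(41.00/24)/k = 29780 s = 8.271 h.

8.27 h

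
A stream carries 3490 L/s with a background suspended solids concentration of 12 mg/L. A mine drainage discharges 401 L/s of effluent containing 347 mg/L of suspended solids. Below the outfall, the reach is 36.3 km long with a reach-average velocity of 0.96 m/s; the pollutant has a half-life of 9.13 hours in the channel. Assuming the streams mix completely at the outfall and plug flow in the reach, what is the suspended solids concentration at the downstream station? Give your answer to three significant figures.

21.0 mg/L

Conservation of mass: C = (3490·12.00 + 401.0·347.0) / 3891 = 181000/3891 = 46.52 mg/L.
Travel time t = 36.3·1000 / 0.96 = 37810 s = 10.50 h.
Half-life 9.13 h → k = ln 2 / 9.13 = 0.07592 h⁻¹ = 1.822 d⁻¹.
Decay over the reach: 46.52·exp(−kt) = 46.52·0.4505 = 20.96 mg/L.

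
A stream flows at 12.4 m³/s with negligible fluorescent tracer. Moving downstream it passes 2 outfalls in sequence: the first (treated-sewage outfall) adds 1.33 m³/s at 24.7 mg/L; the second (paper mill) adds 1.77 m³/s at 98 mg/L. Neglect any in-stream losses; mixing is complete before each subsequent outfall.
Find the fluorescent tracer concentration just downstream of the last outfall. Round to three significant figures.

After outfall 1: Q = 12.40 + 1.330 = 13.73 m³/s; C = (12.40·0 + 1.330·24.70)/13.73 = 2.393 mg/L.
After outfall 2: Q = 13.73 + 1.770 = 15.50 m³/s; C = (13.73·2.393 + 1.770·98.00)/15.50 = 13.31 mg/L.

13.3 mg/L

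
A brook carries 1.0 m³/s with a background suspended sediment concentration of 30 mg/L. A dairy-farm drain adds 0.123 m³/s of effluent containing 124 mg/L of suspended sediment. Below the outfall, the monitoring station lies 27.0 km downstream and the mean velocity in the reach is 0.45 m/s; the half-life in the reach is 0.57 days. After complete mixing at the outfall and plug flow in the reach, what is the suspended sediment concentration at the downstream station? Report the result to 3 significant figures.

Flow-weighted average: C = (1.000·30.00 + 0.1230·124.0) / 1.123 = 45.25/1.123 = 40.30 mg/L.
Travel time t = 27.0·1000 / 0.45 = 60000 s = 16.67 h.
Half-life 0.57 d → k = ln 2 / 0.57 = 1.216 d⁻¹.
Decay over the reach: 40.30·exp(−kt) = 40.30·0.4298 = 17.32 mg/L.

17.3 mg/L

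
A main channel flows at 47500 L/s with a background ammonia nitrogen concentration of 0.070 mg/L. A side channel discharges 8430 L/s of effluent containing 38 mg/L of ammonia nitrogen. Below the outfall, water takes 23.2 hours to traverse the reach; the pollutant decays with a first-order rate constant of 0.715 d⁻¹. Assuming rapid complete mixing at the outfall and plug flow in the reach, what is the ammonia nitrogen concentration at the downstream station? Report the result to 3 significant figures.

Mass balance: C = (47500·0.07000 + 8430·38.00) / 55930 = 323700/55930 = 5.787 mg/L.
After decay, C = 5.787 × e^(−kt) = 5.787 × 0.5010 = 2.899 mg/L.

2.90 mg/L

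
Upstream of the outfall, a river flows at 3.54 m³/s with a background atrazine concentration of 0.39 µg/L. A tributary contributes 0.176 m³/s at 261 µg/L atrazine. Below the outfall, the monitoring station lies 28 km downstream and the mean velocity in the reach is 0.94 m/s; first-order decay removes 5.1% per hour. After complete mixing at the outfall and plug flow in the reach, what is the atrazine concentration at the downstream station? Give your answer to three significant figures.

8.26 µg/L

Mixed concentration C = ΣQC/ΣQ = (3.540·0.3900 + 0.1760·261.0) / 3.716 = 47.32/3.716 = 12.73 µg/L.
Travel time t = 28·1000 / 0.94 = 29790 s = 8.274 h.
5.1%/h lost → k = −ln(1 − 0.051) = 0.05235 h⁻¹.
After decay, C = 12.73 × e^(−kt) = 12.73 × 0.6485 = 8.257 µg/L.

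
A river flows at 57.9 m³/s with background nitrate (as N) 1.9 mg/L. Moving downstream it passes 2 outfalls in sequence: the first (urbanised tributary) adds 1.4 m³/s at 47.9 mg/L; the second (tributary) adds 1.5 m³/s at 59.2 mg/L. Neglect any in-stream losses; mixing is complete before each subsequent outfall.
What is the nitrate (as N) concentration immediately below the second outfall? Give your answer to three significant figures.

Below outfall 1: Q → 59.30 m³/s, C = (57.90·1.900 + 1.400·47.90)/59.30 = 2.986 mg/L.
Below outfall 2: Q → 60.80 m³/s, C = (59.30·2.986 + 1.500·59.20)/60.80 = 4.373 mg/L.

4.37 mg/L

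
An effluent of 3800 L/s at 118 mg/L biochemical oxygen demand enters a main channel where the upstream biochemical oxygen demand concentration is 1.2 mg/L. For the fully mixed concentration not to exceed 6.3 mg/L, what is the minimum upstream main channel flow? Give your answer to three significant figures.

83200 L/s

Set C_mix = 6.3: (Q·1.200 + 3800·118.0) / (Q + 3800) = 6.3
→ Q = 3800·(118.0 − 6.3)/(6.3 − 1.200) = 83230 L/s.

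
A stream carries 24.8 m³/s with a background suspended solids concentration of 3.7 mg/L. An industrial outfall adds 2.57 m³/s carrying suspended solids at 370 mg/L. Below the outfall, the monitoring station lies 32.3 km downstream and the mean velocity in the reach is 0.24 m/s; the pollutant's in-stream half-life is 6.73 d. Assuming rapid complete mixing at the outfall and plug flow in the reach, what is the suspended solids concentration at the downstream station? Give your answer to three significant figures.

Mass balance: C = (24.80·3.700 + 2.570·370.0) / 27.37 = 1043/27.37 = 38.09 mg/L.
Travel time t = 32.3·1000 / 0.24 = 134600 s = 37.38 h.
Half-life 6.73 d → k = ln 2 / 6.73 = 0.1030 d⁻¹.
After decay, C = 38.09 × e^(−kt) = 38.09 × 0.8518 = 32.45 mg/L.

32.4 mg/L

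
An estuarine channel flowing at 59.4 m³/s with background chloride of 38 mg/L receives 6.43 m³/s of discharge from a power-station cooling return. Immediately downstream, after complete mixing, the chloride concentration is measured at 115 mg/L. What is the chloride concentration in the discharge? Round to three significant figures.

826 mg/L

Mass balance: 59.40·38.00 + 6.430·Cₑ = 65.83·115.0
→ Cₑ = (65.83·115.0 − 59.40·38.00) / 6.430 = 826.3 mg/L.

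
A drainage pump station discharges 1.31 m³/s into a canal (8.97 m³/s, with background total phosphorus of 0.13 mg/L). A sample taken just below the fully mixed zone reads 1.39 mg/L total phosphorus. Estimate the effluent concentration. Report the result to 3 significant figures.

Mass balance: 8.970·0.1300 + 1.310·Cₑ = 10.28·1.390
→ Cₑ = (10.28·1.390 − 8.970·0.1300) / 1.310 = 10.02 mg/L.

10.0 mg/L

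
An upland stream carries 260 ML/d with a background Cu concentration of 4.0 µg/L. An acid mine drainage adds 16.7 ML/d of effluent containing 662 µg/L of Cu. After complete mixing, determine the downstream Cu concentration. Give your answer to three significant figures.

43.7 µg/L

After mixing, C = (260.0·4.000 + 16.70·662.0) / 276.7 = 12100/276.7 = 43.71 µg/L.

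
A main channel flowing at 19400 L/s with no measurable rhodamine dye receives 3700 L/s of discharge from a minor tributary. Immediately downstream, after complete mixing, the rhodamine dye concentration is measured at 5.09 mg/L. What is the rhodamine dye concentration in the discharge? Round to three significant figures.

Mass balance: 19400·0 + 3700·Cₑ = 23100·5.090
→ Cₑ = (23100·5.090 − 19400·0) / 3700 = 31.78 mg/L.

31.8 mg/L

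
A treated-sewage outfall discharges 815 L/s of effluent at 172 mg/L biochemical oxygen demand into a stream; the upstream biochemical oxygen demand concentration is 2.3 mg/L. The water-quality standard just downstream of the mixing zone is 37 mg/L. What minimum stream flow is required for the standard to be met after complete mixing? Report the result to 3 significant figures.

Set C_mix = 37: (Q·2.300 + 815.0·172.0) / (Q + 815.0) = 37
→ Q = 815.0·(172.0 − 37)/(37 − 2.300) = 3171 L/s.

3170 L/s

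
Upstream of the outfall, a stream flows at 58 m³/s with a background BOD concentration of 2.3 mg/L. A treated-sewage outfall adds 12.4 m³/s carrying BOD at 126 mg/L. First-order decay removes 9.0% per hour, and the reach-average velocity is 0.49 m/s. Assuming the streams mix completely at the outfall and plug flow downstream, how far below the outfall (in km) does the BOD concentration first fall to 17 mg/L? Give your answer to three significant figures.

Flow-weighted average: C = (58.00·2.300 + 12.40·126.0) / 70.40 = 1696/70.40 = 24.09 mg/L.
9.0%/h lost → k = −ln(1 − 0.09) = 0.09431 h⁻¹.
Set 24.09·exp(−k·t) = 17 → t = ln(24.09/17)/k = 13300 s = 3.695 h.
Distance = v·t = 0.49·13300 = 6518 m = 6.518 km.

6.52 km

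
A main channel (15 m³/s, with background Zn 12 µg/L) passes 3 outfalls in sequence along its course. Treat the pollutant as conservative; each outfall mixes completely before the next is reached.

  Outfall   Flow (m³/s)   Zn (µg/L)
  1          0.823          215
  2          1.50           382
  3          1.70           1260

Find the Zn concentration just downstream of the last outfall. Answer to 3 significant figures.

After outfall 1: Q = 15.00 + 0.8230 = 15.82 m³/s; C = (15.00·12.00 + 0.8230·215.0)/15.82 = 22.56 µg/L.
After outfall 2: Q = 15.82 + 1.500 = 17.32 m³/s; C = (15.82·22.56 + 1.500·382.0)/17.32 = 53.68 µg/L.
After outfall 3: Q = 17.32 + 1.700 = 19.02 m³/s; C = (17.32·53.68 + 1.700·1260)/19.02 = 161.5 µg/L.

161 µg/L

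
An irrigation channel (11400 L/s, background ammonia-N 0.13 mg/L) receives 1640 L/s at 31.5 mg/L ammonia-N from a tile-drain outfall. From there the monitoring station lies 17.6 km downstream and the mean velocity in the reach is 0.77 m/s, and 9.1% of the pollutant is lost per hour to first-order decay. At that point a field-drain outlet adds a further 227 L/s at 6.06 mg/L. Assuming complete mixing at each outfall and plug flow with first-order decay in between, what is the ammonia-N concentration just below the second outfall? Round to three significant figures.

Mass balance: C = (11400·0.1300 + 1640·31.50) / 13040 = 53140/13040 = 4.075 mg/L; combined flow 13040 L/s.
Travel time t = 17.6·1000 / 0.77 = 22860 s = 6.349 h.
9.1%/h lost → k = −ln(1 − 0.091) = 0.09541 h⁻¹.
Decay over the reach: 4.075·exp(−kt) = 4.075·0.5456 = 2.224 mg/L.
At the second outfall, C = (13040·2.224 + 227.0·6.060) / (13040 + 227.0) = 2.289 mg/L.

2.29 mg/L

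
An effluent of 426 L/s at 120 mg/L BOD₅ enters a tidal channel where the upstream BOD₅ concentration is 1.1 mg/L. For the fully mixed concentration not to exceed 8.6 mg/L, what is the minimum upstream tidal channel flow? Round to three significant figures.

6330 L/s

Set C_mix = 8.6: (Q·1.100 + 426.0·120.0) / (Q + 426.0) = 8.6
→ Q = 426.0·(120.0 − 8.6)/(8.6 − 1.100) = 6328 L/s.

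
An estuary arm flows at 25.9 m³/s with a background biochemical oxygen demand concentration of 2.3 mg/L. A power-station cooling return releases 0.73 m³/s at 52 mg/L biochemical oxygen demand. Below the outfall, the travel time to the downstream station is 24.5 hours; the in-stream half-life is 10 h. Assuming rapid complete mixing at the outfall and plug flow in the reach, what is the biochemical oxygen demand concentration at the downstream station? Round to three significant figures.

Conservation of mass: C = (25.90·2.300 + 0.7300·52.00) / 26.63 = 97.53/26.63 = 3.662 mg/L.
Half-life 10 h → k = ln 2 / 10 = 0.06931 h⁻¹ = 1.664 d⁻¹.
First-order decay: C = 3.662·exp(−k·t) = 3.662·0.1830 = 0.6703 mg/L.

0.670 mg/L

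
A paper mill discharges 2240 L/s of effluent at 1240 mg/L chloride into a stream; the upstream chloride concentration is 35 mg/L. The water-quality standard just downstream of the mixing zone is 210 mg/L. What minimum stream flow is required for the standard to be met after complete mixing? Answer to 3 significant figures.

13200 L/s

Set C_mix = 210: (Q·35.00 + 2240·1240) / (Q + 2240) = 210
→ Q = 2240·(1240 − 210)/(210 − 35.00) = 13180 L/s.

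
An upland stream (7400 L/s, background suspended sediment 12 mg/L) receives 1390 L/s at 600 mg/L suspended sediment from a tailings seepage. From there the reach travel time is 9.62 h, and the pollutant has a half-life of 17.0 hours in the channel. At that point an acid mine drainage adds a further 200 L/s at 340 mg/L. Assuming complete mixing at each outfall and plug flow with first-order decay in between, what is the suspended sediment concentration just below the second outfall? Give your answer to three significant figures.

Mass balance: C = (7400·12.00 + 1390·600.0) / 8790 = 922800/8790 = 105.0 mg/L; combined flow 8790 L/s.
Half-life 17.0 h → k = ln 2 / 17.0 = 0.04077 h⁻¹ = 0.9786 d⁻¹.
First-order decay: C = 105.0·exp(−k·t) = 105.0·0.6755 = 70.92 mg/L.
Second outfall: C = (8790·70.92 + 200.0·340.0)/8990 = 76.91 mg/L.

76.9 mg/L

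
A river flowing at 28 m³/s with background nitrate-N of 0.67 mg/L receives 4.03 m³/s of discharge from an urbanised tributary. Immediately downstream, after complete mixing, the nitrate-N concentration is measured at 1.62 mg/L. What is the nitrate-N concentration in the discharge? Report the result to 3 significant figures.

Mass balance: 28.00·0.6700 + 4.030·Cₑ = 32.03·1.620
→ Cₑ = (32.03·1.620 − 28.00·0.6700) / 4.030 = 8.220 mg/L.

8.22 mg/L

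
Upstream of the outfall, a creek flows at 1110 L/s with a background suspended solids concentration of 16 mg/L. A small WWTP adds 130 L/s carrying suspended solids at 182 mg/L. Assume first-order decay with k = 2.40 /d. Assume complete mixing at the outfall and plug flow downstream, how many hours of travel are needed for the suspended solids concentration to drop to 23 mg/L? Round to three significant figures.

3.73 h

Mixed concentration C = ΣQC/ΣQ = (1110·16.00 + 130.0·182.0) / 1240 = 41420/1240 = 33.40 mg/L.
33.40·exp(−k·t) = 23 → t = ln(33.40/23)/k = 13430 s = 3.732 h.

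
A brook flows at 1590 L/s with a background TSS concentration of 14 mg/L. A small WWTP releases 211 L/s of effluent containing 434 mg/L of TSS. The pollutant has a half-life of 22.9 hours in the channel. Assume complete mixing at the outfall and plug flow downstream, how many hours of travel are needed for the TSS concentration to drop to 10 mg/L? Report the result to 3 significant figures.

60.9 h

Mixed concentration C = ΣQC/ΣQ = (1590·14.00 + 211.0·434.0) / 1801 = 113800/1801 = 63.21 mg/L.
Half-life 22.9 h → k = ln 2 / 22.9 = 0.03027 h⁻¹ = 0.7264 d⁻¹.
63.21·exp(−k·t) = 10 → t = ln(63.21/10)/k = 219300 s = 60.92 h.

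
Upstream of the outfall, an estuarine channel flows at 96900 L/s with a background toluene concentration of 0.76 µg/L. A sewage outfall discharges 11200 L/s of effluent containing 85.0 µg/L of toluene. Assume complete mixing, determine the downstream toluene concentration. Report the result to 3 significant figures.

9.49 µg/L

Mixed concentration C = ΣQC/ΣQ = (96900·0.7600 + 11200·85.00) / 108100 = 1026000/108100 = 9.488 µg/L.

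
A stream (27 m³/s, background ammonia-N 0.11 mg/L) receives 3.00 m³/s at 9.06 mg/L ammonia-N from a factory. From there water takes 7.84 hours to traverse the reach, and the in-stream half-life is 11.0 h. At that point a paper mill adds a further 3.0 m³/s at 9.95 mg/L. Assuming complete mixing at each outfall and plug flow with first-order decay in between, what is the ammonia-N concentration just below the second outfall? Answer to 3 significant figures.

1.46 mg/L

Flow-weighted average: C = (27.00·0.1100 + 3.000·9.060) / 30.00 = 30.15/30.00 = 1.005 mg/L; combined flow 30.00 m³/s.
Half-life 11.0 h → k = ln 2 / 11.0 = 0.06301 h⁻¹ = 1.512 d⁻¹.
First-order decay: C = 1.005·exp(−k·t) = 1.005·0.6102 = 0.6132 mg/L.
Second outfall: C = (30.00·0.6132 + 3.000·9.950)/33.00 = 1.462 mg/L.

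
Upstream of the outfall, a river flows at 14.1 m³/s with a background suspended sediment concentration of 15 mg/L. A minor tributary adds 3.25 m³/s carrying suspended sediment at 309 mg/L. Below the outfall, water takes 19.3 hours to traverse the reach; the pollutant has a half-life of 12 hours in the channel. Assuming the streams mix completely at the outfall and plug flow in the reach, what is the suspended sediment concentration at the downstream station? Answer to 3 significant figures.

23.0 mg/L

After mixing, C = (14.10·15.00 + 3.250·309.0) / 17.35 = 1216/17.35 = 70.07 mg/L.
Half-life 12 h → k = ln 2 / 12 = 0.05776 h⁻¹ = 1.386 d⁻¹.
First-order decay: C = 70.07·exp(−k·t) = 70.07·0.3280 = 22.98 mg/L.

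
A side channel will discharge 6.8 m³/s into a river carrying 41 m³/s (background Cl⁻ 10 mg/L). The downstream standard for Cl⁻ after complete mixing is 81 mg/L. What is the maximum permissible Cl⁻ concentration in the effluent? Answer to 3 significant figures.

At the limit, (Qr·Cr + Qe·Cₑ)/(Qr + Qe) = 81:
Cₑ = (47.80·81 − 41.00·10.00) / 6.800 = 509.1 mg/L.

509 mg/L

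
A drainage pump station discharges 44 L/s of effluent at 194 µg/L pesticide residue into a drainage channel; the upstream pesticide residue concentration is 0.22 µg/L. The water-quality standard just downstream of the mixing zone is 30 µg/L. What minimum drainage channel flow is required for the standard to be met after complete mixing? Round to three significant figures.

Set C_mix = 30: (Q·0.2200 + 44.00·194.0) / (Q + 44.00) = 30
→ Q = 44.00·(194.0 − 30)/(30 − 0.2200) = 242.3 L/s.

242 L/s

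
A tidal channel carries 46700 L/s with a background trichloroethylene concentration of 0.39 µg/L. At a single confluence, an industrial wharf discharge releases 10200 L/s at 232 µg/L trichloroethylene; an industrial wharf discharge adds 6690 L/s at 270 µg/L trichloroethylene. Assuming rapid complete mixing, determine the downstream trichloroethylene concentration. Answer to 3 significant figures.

After mixing, C = (46700·0.3900 + 10200·232.0 + 6690·270.0) / 63590 = 4191000/63590 = 65.91 µg/L.

65.9 µg/L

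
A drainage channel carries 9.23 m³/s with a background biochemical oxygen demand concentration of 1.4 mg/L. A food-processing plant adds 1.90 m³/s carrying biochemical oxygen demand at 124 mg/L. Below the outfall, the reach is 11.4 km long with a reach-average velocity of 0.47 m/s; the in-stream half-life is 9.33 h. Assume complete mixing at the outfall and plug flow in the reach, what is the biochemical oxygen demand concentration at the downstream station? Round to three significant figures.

13.5 mg/L

After mixing, C = (9.230·1.400 + 1.900·124.0) / 11.13 = 248.5/11.13 = 22.33 mg/L.
Travel time t = 11.4·1000 / 0.47 = 24260 s = 6.738 h.
Half-life 9.33 h → k = ln 2 / 9.33 = 0.07429 h⁻¹ = 1.783 d⁻¹.
Applying C = C₀e^(−kt): 22.33 × 0.6062 = 13.54 mg/L.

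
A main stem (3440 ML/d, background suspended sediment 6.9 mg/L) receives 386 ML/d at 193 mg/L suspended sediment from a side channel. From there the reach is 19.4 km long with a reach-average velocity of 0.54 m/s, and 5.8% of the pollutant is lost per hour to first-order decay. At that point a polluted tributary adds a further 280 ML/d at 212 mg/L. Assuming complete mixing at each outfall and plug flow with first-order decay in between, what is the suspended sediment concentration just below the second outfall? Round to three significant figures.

27.6 mg/L

After mixing, C = (3440·6.900 + 386.0·193.0) / 3826 = 98230/3826 = 25.68 mg/L; combined flow 3826 ML/d.
Travel time t = 19.4·1000 / 0.54 = 35930 s = 9.979 h.
5.8%/h lost → k = −ln(1 − 0.058) = 0.05975 h⁻¹.
Applying C = C₀e^(−kt): 25.68 × 0.5509 = 14.14 mg/L.
Second outfall: C = (3826·14.14 + 280.0·212.0)/4106 = 27.64 mg/L.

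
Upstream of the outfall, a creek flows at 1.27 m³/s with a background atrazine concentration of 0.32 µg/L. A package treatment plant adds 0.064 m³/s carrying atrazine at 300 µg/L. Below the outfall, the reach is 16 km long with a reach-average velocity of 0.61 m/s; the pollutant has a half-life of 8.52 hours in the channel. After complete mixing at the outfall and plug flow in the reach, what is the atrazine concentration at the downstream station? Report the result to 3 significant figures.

Mixed concentration C = ΣQC/ΣQ = (1.270·0.3200 + 0.06400·300.0) / 1.334 = 19.61/1.334 = 14.70 µg/L.
Travel time t = 16·1000 / 0.61 = 26230 s = 7.286 h.
Half-life 8.52 h → k = ln 2 / 8.52 = 0.08136 h⁻¹ = 1.953 d⁻¹.
First-order decay: C = 14.70·exp(−k·t) = 14.70·0.5528 = 8.125 µg/L.

8.12 µg/L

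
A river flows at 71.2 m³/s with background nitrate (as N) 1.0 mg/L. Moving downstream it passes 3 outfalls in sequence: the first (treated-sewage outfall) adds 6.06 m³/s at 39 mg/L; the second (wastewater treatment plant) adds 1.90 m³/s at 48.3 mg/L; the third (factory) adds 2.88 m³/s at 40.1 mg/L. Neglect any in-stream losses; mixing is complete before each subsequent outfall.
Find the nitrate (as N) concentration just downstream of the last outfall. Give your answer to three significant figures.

Outfall 1: combined Q = 77.26 m³/s; C = (71.20·1.000 + 6.060·39.00)/77.26 = 3.981 mg/L.
Outfall 2: combined Q = 79.16 m³/s; C = (77.26·3.981 + 1.900·48.30)/79.16 = 5.044 mg/L.
Outfall 3: combined Q = 82.04 m³/s; C = (79.16·5.044 + 2.880·40.10)/82.04 = 6.275 mg/L.

6.27 mg/L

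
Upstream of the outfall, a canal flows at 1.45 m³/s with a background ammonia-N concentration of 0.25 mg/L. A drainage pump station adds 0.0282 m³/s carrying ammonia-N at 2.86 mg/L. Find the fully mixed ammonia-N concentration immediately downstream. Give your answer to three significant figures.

Conservation of mass: C = (1.450·0.2500 + 0.02820·2.860) / 1.478 = 0.4432/1.478 = 0.2998 mg/L.

0.300 mg/L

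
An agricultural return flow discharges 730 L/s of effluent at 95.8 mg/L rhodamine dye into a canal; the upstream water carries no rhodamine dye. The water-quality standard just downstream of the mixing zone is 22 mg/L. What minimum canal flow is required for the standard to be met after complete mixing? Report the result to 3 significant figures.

Set C_mix = 22: (Q·0 + 730.0·95.80) / (Q + 730.0) = 22
→ Q = 730.0·(95.80 − 22)/(22 − 0) = 2449 L/s.

2450 L/s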